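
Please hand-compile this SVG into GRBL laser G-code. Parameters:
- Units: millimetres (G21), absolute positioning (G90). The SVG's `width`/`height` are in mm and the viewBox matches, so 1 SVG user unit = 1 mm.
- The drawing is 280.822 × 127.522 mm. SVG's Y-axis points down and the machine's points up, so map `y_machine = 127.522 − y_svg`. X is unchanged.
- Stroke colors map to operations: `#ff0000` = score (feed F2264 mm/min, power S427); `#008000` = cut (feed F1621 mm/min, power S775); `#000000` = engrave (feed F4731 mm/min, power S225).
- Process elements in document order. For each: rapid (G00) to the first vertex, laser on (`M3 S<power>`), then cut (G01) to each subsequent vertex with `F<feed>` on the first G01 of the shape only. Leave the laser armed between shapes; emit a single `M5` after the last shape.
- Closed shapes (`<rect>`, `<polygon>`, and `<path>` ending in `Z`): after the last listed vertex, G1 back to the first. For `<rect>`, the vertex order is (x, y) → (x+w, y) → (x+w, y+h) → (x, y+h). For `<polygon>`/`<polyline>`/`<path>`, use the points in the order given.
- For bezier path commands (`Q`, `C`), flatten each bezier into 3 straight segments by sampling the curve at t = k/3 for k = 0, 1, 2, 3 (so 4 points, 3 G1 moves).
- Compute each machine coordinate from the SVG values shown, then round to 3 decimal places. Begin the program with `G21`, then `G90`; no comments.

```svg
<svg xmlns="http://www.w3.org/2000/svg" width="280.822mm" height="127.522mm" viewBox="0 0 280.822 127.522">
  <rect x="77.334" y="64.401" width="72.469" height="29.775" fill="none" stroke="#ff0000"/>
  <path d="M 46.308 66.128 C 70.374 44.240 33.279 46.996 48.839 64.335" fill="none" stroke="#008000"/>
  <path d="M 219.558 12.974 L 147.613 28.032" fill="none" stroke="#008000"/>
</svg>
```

G21
G90
G00 X77.334 Y63.121
M3 S427
G01 X149.803 Y63.121 F2264
G01 X149.803 Y33.346
G01 X77.334 Y33.346
G01 X77.334 Y63.121
G00 X46.308 Y61.394
M3 S775
G01 X54.202 Y75.440 F1621
G01 X46.615 Y75.292
G01 X48.839 Y63.187
G00 X219.558 Y114.548
M3 S775
G01 X147.613 Y99.490 F1621
M5

Since the viewBox matches the mm dimensions, user units are millimetres directly. The only transform is the Y-flip y_m = 127.522 − y_svg.

Shape 1 is a rectangle drawn with `<rect>`. Its stroke #ff0000 means score at S427, F2264. After flipping Y the toolpath is (77.334,63.121) → (149.803,63.121) → (149.803,33.346) → (77.334,33.346) → (77.334,63.121), returning to the start.

Shape 2 is a cubic bezier drawn with `<path>`. Its stroke #008000 means cut at S775, F1621. After flipping Y the toolpath is (46.308,61.394) → (54.202,75.440) → (46.615,75.292) → (48.839,63.187).

Shape 3 is a line segment drawn with `<path>`. Its stroke #008000 means cut at S775, F1621. After flipping Y the toolpath is (219.558,114.548) → (147.613,99.490).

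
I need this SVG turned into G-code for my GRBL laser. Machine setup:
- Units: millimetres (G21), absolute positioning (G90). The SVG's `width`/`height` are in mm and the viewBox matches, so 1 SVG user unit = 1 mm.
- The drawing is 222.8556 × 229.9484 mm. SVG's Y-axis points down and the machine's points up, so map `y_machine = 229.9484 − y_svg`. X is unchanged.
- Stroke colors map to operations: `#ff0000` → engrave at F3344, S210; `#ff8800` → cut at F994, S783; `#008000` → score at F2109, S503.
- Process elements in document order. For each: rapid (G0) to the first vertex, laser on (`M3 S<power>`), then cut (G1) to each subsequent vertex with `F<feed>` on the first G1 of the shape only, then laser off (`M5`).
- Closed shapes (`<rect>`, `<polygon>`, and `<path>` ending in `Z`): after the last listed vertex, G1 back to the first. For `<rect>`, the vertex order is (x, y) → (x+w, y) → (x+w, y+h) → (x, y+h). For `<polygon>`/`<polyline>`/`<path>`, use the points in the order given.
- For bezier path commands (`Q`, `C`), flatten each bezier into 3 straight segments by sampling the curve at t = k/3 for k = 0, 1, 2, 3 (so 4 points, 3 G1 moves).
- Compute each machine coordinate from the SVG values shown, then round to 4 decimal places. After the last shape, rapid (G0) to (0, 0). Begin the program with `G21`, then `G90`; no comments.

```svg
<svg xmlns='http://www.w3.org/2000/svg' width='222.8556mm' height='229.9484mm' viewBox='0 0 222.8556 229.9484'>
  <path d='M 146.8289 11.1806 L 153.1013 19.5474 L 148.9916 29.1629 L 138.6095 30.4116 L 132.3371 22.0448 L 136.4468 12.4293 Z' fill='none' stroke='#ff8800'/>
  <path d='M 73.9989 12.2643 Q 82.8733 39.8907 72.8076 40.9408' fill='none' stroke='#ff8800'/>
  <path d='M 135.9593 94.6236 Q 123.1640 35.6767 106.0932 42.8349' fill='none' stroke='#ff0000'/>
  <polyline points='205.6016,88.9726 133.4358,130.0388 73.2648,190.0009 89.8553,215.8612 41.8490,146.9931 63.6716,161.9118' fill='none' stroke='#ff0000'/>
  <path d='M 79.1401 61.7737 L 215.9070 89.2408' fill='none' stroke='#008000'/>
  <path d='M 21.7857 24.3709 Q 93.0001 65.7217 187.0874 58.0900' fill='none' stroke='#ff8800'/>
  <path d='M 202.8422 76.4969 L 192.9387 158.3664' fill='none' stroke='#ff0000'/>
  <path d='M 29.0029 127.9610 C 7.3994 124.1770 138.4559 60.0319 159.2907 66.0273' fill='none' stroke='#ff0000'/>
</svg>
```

viewBox `0 0 222.8556 229.9484` with mm width/height → 1 unit = 1 mm. Flip: y_m = 229.9484 − y_svg.

**Shape 1** — `<path>` regular polygon, stroke `#ff8800` → cut (S783, F994). Machine vertices: (146.8289,218.7678) → (153.1013,210.4010) → (148.9916,200.7855) → (138.6095,199.5368) → (132.3371,207.9036) → (136.4468,217.5191) → (146.8289,218.7678). Closed: final G1 returns to the first vertex.

**Shape 2** — `<path>` quadratic bezier, stroke `#ff8800` → cut (S783, F994). Control points (SVG): P0=(73.9989,12.2643), P1=(82.8733,39.8907), P2=(72.8076,40.9408); sampled at t=k/3. Machine vertices: (73.9989,217.6841) → (77.8107,202.2194) → (77.4136,192.6606) → (72.8076,189.0076). Open path.

**Shape 3** — `<path>` quadratic bezier, stroke `#ff0000` → engrave (S210, F3344). Control points (SVG): P0=(135.9593,94.6236), P1=(123.1640,35.6767), P2=(106.0932,42.8349); sampled at t=k/3. Machine vertices: (135.9593,135.3248) → (126.9540,167.2777) → (116.9987,184.5406) → (106.0932,187.1135). Open path.

**Shape 4** — `<polyline>` open polyline, stroke `#ff0000` → engrave (S210, F3344). Machine vertices: (205.6016,140.9758) → (133.4358,99.9096) → (73.2648,39.9475) → (89.8553,14.0872) → (41.8490,82.9553) → (63.6716,68.0366). Open path.

**Shape 5** — `<path>` line segment, stroke `#008000` → score (S503, F2109). Machine vertices: (79.1401,168.1747) → (215.9070,140.7076). Open path.

**Shape 6** — `<path>` quadratic bezier, stroke `#ff8800` → cut (S783, F994). Control points (SVG): P0=(21.7857,24.3709), P1=(93.0001,65.7217), P2=(187.0874,58.0900); sampled at t=k/3. Machine vertices: (21.7857,205.5775) → (71.8034,183.4528) → (126.9040,172.2131) → (187.0874,171.8584). Open path.

**Shape 7** — `<path>` line segment, stroke `#ff0000` → engrave (S210, F3344). Machine vertices: (202.8422,153.4515) → (192.9387,71.5820). Open path.

**Shape 8** — `<path>` cubic bezier, stroke `#ff0000` → engrave (S210, F3344). Control points (SVG): P0=(29.0029,127.9610), P1=(7.3994,124.1770), P2=(138.4559,60.0319), P3=(159.2907,66.0273); sampled at t=k/3. Machine vertices: (29.0029,101.9874) → (48.5497,121.0584) → (111.4517,151.3697) → (159.2907,163.9211). Open path.

G21
G90
G0 X146.8289 Y218.7678
M3 S783
G1 X153.1013 Y210.4010 F994
G1 X148.9916 Y200.7855
G1 X138.6095 Y199.5368
G1 X132.3371 Y207.9036
G1 X136.4468 Y217.5191
G1 X146.8289 Y218.7678
M5
G0 X73.9989 Y217.6841
M3 S783
G1 X77.8107 Y202.2194 F994
G1 X77.4136 Y192.6606
G1 X72.8076 Y189.0076
M5
G0 X135.9593 Y135.3248
M3 S210
G1 X126.9540 Y167.2777 F3344
G1 X116.9987 Y184.5406
G1 X106.0932 Y187.1135
M5
G0 X205.6016 Y140.9758
M3 S210
G1 X133.4358 Y99.9096 F3344
G1 X73.2648 Y39.9475
G1 X89.8553 Y14.0872
G1 X41.8490 Y82.9553
G1 X63.6716 Y68.0366
M5
G0 X79.1401 Y168.1747
M3 S503
G1 X215.9070 Y140.7076 F2109
M5
G0 X21.7857 Y205.5775
M3 S783
G1 X71.8034 Y183.4528 F994
G1 X126.9040 Y172.2131
G1 X187.0874 Y171.8584
M5
G0 X202.8422 Y153.4515
M3 S210
G1 X192.9387 Y71.5820 F3344
M5
G0 X29.0029 Y101.9874
M3 S210
G1 X48.5497 Y121.0584 F3344
G1 X111.4517 Y151.3697
G1 X159.2907 Y163.9211
M5
G0 X0.0000 Y0.0000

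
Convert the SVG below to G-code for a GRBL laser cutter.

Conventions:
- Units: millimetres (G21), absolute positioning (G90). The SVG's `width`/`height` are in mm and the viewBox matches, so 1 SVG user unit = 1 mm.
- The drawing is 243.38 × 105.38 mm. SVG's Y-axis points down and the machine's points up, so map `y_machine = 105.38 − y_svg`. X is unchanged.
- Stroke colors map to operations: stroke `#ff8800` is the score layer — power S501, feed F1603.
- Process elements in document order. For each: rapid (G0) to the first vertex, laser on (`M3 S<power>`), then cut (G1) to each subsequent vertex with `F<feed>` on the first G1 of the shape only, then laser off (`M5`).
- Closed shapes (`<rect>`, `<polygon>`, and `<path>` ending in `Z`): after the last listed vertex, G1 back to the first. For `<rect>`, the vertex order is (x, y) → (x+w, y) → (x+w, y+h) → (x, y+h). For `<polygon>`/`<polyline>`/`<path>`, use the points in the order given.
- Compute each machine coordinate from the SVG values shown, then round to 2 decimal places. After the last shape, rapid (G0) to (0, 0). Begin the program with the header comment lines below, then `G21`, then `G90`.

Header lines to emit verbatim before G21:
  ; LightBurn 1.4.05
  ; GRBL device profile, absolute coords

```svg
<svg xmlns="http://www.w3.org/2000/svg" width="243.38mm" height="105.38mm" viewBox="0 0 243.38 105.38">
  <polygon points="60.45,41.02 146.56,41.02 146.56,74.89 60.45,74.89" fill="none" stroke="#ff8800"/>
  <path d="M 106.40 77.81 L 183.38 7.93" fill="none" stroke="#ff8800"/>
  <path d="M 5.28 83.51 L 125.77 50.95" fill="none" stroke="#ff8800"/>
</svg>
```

viewBox `0 0 243.38 105.38` with mm width/height → 1 unit = 1 mm. Flip: y_m = 105.38 − y_svg.

**Shape 1** — `<polygon>` rectangle, stroke `#ff8800` → score (S501, F1603). Machine vertices: (60.45,64.36) → (146.56,64.36) → (146.56,30.49) → (60.45,30.49) → (60.45,64.36). Closed: final G1 returns to the first vertex.

**Shape 2** — `<path>` line segment, stroke `#ff8800` → score (S501, F1603). Machine vertices: (106.40,27.57) → (183.38,97.45). Open path.

**Shape 3** — `<path>` line segment, stroke `#ff8800` → score (S501, F1603). Machine vertices: (5.28,21.87) → (125.77,54.43). Open path.

; LightBurn 1.4.05
; GRBL device profile, absolute coords
G21
G90
G0 X60.45 Y64.36
M3 S501
G1 X146.56 Y64.36 F1603
G1 X146.56 Y30.49
G1 X60.45 Y30.49
G1 X60.45 Y64.36
M5
G0 X106.40 Y27.57
M3 S501
G1 X183.38 Y97.45 F1603
M5
G0 X5.28 Y21.87
M3 S501
G1 X125.77 Y54.43 F1603
M5
G0 X0.00 Y0.00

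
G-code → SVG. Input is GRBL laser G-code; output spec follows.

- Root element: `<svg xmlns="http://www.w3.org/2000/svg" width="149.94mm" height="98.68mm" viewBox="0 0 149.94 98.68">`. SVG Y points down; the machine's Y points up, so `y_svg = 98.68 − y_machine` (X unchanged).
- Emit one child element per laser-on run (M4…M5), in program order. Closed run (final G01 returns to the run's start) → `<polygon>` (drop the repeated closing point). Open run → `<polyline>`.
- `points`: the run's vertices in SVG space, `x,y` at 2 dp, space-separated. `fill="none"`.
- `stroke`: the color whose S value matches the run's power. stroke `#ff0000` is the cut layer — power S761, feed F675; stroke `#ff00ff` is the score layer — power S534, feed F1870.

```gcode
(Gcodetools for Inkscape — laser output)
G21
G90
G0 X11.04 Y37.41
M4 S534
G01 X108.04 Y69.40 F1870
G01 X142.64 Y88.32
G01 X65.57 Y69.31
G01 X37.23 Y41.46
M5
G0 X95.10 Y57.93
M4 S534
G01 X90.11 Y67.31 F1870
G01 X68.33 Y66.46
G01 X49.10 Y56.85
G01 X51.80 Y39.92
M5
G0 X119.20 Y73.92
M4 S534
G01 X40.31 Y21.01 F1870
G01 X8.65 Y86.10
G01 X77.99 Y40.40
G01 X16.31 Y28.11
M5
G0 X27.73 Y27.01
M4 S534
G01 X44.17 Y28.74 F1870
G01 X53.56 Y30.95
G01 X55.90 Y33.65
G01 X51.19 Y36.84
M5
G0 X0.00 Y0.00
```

y_svg = 98.68 − y_m. Every run uses S534, so all elements get stroke `#ff00ff` (score).

[1] open run; points: 11.04,61.27 108.04,29.28 142.64,10.36 65.57,29.37 37.23,57.22

[2] open run; points: 95.10,40.75 90.11,31.37 68.33,32.22 49.10,41.83 51.80,58.76

[3] open run; points: 119.20,24.76 40.31,77.67 8.65,12.58 77.99,58.28 16.31,70.57

[4] open run; points: 27.73,71.67 44.17,69.94 53.56,67.73 55.90,65.03 51.19,61.84

<svg xmlns="http://www.w3.org/2000/svg" width="149.94mm" height="98.68mm" viewBox="0 0 149.94 98.68">
  <polyline points="11.04,61.27 108.04,29.28 142.64,10.36 65.57,29.37 37.23,57.22" fill="none" stroke="#ff00ff"/>
  <polyline points="95.10,40.75 90.11,31.37 68.33,32.22 49.10,41.83 51.80,58.76" fill="none" stroke="#ff00ff"/>
  <polyline points="119.20,24.76 40.31,77.67 8.65,12.58 77.99,58.28 16.31,70.57" fill="none" stroke="#ff00ff"/>
  <polyline points="27.73,71.67 44.17,69.94 53.56,67.73 55.90,65.03 51.19,61.84" fill="none" stroke="#ff00ff"/>
</svg>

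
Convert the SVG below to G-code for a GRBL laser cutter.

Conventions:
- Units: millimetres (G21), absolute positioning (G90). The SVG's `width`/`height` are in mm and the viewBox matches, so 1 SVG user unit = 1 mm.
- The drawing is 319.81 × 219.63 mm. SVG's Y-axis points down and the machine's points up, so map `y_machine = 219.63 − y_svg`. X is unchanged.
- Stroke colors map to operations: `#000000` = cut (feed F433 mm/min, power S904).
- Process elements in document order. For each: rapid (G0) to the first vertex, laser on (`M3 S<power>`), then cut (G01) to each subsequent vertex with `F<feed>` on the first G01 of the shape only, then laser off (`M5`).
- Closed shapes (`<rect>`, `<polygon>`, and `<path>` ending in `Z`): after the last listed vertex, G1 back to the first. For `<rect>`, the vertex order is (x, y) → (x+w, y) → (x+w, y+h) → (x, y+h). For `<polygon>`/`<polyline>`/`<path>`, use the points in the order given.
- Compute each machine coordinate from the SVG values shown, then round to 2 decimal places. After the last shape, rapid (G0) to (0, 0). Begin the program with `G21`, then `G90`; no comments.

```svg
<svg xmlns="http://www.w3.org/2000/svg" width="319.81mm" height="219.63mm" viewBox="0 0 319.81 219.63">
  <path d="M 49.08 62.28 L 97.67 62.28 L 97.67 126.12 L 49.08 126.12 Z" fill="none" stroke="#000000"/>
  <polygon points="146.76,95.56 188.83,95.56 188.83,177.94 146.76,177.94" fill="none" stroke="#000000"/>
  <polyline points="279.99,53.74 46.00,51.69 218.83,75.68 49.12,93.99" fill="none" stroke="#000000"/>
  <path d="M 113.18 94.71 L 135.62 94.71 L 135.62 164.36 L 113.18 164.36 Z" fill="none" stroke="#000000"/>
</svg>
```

1 u = 1 mm; y_m = 219.63 − y.

[1] `<path>` rectangle, #000000→cut S904 F433: (49.08,157.35) → (97.67,157.35) → (97.67,93.51) → (49.08,93.51) → (49.08,157.35) (closed)

[2] `<polygon>` rectangle, #000000→cut S904 F433: (146.76,124.07) → (188.83,124.07) → (188.83,41.69) → (146.76,41.69) → (146.76,124.07) (closed)

[3] `<polyline>` open polyline, #000000→cut S904 F433: (279.99,165.89) → (46.00,167.94) → (218.83,143.95) → (49.12,125.64)

[4] `<path>` rectangle, #000000→cut S904 F433: (113.18,124.92) → (135.62,124.92) → (135.62,55.27) → (113.18,55.27) → (113.18,124.92) (closed)

G21
G90
G0 X49.08 Y157.35
M3 S904
G01 X97.67 Y157.35 F433
G01 X97.67 Y93.51
G01 X49.08 Y93.51
G01 X49.08 Y157.35
M5
G0 X146.76 Y124.07
M3 S904
G01 X188.83 Y124.07 F433
G01 X188.83 Y41.69
G01 X146.76 Y41.69
G01 X146.76 Y124.07
M5
G0 X279.99 Y165.89
M3 S904
G01 X46.00 Y167.94 F433
G01 X218.83 Y143.95
G01 X49.12 Y125.64
M5
G0 X113.18 Y124.92
M3 S904
G01 X135.62 Y124.92 F433
G01 X135.62 Y55.27
G01 X113.18 Y55.27
G01 X113.18 Y124.92
M5
G0 X0.00 Y0.00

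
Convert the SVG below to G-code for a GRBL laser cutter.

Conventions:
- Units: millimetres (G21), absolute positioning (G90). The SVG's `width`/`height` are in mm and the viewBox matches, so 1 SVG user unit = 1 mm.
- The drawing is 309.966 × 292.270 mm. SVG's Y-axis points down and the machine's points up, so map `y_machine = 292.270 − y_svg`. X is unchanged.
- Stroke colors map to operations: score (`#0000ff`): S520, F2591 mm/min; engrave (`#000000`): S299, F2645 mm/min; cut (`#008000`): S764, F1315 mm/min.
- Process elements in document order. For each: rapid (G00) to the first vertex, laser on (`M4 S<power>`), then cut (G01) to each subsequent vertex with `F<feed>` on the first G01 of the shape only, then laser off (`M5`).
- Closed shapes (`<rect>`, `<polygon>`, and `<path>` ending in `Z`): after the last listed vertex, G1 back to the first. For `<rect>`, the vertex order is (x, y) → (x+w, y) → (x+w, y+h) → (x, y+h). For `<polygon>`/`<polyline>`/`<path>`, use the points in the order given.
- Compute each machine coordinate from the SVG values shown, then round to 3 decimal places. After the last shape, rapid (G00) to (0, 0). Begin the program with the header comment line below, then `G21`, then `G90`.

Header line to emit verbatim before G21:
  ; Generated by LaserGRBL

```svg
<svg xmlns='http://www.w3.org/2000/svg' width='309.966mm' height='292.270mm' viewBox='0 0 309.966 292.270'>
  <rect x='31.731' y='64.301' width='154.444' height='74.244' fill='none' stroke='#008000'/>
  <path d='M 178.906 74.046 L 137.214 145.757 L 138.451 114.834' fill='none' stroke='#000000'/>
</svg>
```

Since the viewBox matches the mm dimensions, user units are millimetres directly. The only transform is the Y-flip y_m = 292.270 − y_svg.

Shape 1 is a rectangle drawn with `<rect>`. Its stroke #008000 means cut at S764, F1315. After flipping Y the toolpath is (31.731,227.969) → (186.175,227.969) → (186.175,153.725) → (31.731,153.725) → (31.731,227.969), returning to the start.

Shape 2 is a open polyline drawn with `<path>`. Its stroke #000000 means engrave at S299, F2645. After flipping Y the toolpath is (178.906,218.224) → (137.214,146.513) → (138.451,177.436).

; Generated by LaserGRBL
G21
G90
G00 X31.731 Y227.969
M4 S764
G01 X186.175 Y227.969 F1315
G01 X186.175 Y153.725
G01 X31.731 Y153.725
G01 X31.731 Y227.969
M5
G00 X178.906 Y218.224
M4 S299
G01 X137.214 Y146.513 F2645
G01 X138.451 Y177.436
M5
G00 X0.000 Y0.000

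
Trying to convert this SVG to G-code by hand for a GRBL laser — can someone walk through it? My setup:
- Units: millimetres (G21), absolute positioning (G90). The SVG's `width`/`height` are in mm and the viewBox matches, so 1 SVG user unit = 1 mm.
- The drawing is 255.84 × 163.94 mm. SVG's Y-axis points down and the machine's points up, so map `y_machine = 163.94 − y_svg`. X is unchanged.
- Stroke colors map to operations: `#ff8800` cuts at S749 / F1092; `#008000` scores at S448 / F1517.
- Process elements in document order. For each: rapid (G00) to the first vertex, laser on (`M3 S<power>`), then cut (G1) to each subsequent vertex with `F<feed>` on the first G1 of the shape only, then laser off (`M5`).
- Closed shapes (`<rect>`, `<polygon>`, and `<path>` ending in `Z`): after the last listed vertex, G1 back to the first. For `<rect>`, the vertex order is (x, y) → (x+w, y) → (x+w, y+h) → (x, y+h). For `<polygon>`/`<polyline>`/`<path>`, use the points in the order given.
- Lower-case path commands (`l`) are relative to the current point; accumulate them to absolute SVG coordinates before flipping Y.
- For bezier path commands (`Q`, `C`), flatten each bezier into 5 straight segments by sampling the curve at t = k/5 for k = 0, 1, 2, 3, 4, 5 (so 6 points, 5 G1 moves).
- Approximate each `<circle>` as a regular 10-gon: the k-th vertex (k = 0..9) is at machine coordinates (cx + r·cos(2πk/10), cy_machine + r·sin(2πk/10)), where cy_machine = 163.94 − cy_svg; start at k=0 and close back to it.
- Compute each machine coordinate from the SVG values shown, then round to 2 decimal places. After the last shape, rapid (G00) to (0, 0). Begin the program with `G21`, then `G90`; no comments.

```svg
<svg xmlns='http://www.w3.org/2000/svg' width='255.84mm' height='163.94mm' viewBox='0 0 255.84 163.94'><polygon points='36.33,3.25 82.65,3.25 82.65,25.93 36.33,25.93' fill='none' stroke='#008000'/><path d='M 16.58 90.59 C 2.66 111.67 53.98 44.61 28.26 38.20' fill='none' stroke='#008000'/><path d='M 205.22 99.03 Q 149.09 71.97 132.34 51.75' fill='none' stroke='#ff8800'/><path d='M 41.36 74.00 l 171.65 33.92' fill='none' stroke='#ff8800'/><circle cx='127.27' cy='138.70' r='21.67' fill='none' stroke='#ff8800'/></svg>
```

G21
G90
G00 X36.33 Y160.69
M3 S448
G1 X82.65 Y160.69 F1517
G1 X82.65 Y138.01
G1 X36.33 Y138.01
G1 X36.33 Y160.69
M5
G00 X16.58 Y73.35
M3 S448
G1 X14.92 Y70.09 F1517
G1 X22.09 Y80.84
G1 X31.25 Y98.46
G1 X35.59 Y115.81
G1 X28.26 Y125.74
M5
G00 X205.22 Y64.91
M3 S749
G1 X184.34 Y75.46 F1092
G1 X166.62 Y85.46
G1 X152.04 Y94.92
G1 X140.62 Y103.83
G1 X132.34 Y112.19
M5
G00 X41.36 Y89.94
M3 S749
G1 X213.01 Y56.02 F1092
M5
G00 X148.94 Y25.24
M3 S749
G1 X144.80 Y37.98 F1092
G1 X133.97 Y45.85
G1 X120.57 Y45.85
G1 X109.74 Y37.98
G1 X105.60 Y25.24
G1 X109.74 Y12.50
G1 X120.57 Y4.63
G1 X133.97 Y4.63
G1 X144.80 Y12.50
G1 X148.94 Y25.24
M5
G00 X0.00 Y0.00

Since the viewBox matches the mm dimensions, user units are millimetres directly. The only transform is the Y-flip y_m = 163.94 − y_svg.

Shape 1 is a rectangle drawn with `<polygon>`. Its stroke #008000 means score at S448, F1517. After flipping Y the toolpath is (36.33,160.69) → (82.65,160.69) → (82.65,138.01) → (36.33,138.01) → (36.33,160.69), returning to the start.

Shape 2 is a cubic bezier drawn with `<path>`. Its stroke #008000 means score at S448, F1517. After flipping Y the toolpath is (16.58,73.35) → (14.92,70.09) → (22.09,80.84) → (31.25,98.46) → (35.59,115.81) → (28.26,125.74).

Shape 3 is a quadratic bezier drawn with `<path>`. Its stroke #ff8800 means cut at S749, F1092. After flipping Y the toolpath is (205.22,64.91) → (184.34,75.46) → (166.62,85.46) → (152.04,94.92) → (140.62,103.83) → (132.34,112.19).

Shape 4 is a line segment drawn with `<path>`. Its stroke #ff8800 means cut at S749, F1092. After flipping Y the toolpath is (41.36,89.94) → (213.01,56.02).

Shape 5 is a circle drawn with `<circle>`. Its stroke #ff8800 means cut at S749, F1092. After flipping Y the toolpath is (148.94,25.24) → (144.80,37.98) → (133.97,45.85) → (120.57,45.85) → (109.74,37.98) → (105.60,25.24) → (109.74,12.50) → (120.57,4.63) → (133.97,4.63) → (144.80,12.50) → (148.94,25.24), returning to the start.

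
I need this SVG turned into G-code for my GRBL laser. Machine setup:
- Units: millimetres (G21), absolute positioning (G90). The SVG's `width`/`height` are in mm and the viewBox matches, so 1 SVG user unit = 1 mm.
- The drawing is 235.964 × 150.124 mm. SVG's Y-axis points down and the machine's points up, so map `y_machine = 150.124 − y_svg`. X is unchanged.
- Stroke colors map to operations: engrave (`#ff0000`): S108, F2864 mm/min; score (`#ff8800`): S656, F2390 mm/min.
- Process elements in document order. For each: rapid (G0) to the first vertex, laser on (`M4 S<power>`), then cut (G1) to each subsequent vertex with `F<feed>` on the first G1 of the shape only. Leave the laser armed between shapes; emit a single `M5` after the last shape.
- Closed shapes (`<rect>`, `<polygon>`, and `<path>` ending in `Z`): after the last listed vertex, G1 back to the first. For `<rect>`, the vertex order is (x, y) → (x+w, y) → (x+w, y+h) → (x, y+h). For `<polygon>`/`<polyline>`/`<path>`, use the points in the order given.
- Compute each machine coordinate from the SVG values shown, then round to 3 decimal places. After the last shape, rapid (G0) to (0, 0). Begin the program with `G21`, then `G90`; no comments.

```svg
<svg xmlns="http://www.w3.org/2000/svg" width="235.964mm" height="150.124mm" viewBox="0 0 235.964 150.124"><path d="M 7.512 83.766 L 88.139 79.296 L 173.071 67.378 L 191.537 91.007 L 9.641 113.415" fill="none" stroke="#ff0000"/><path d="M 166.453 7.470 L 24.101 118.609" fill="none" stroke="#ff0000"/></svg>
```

G21
G90
G0 X7.512 Y66.358
M4 S108
G1 X88.139 Y70.828 F2864
G1 X173.071 Y82.746
G1 X191.537 Y59.117
G1 X9.641 Y36.709
G0 X166.453 Y142.654
M4 S108
G1 X24.101 Y31.515 F2864
M5
G0 X0.000 Y0.000

Since the viewBox matches the mm dimensions, user units are millimetres directly. The only transform is the Y-flip y_m = 150.124 − y_svg.

Shape 1 is a open polyline drawn with `<path>`. Its stroke #ff0000 means engrave at S108, F2864. After flipping Y the toolpath is (7.512,66.358) → (88.139,70.828) → (173.071,82.746) → (191.537,59.117) → (9.641,36.709).

Shape 2 is a line segment drawn with `<path>`. Its stroke #ff0000 means engrave at S108, F2864. After flipping Y the toolpath is (166.453,142.654) → (24.101,31.515).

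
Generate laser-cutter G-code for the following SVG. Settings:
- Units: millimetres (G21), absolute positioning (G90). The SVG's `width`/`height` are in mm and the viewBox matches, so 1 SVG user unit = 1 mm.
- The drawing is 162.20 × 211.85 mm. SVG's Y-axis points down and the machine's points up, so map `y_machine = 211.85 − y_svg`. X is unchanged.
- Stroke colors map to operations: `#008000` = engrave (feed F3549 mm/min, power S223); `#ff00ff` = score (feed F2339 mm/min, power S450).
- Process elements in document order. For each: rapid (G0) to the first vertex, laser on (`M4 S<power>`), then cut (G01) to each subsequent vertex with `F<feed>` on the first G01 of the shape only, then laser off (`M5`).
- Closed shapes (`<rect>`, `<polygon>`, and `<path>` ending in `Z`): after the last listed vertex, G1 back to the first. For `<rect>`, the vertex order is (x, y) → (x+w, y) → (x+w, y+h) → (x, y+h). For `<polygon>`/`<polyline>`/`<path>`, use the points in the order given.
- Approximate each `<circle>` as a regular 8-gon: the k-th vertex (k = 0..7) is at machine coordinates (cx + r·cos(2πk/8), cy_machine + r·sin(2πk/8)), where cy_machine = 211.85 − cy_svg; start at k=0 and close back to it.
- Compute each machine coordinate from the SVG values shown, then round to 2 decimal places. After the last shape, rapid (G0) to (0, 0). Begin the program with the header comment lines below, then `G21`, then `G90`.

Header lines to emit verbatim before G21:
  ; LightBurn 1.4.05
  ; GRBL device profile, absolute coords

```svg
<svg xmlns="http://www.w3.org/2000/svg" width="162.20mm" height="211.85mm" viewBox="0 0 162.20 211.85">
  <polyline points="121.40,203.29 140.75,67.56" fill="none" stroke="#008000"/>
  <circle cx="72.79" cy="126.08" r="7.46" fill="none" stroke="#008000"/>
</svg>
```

; LightBurn 1.4.05
; GRBL device profile, absolute coords
G21
G90
G0 X121.40 Y8.56
M4 S223
G01 X140.75 Y144.29 F3549
M5
G0 X80.25 Y85.77
M4 S223
G01 X78.07 Y91.05 F3549
G01 X72.79 Y93.23
G01 X67.51 Y91.05
G01 X65.33 Y85.77
G01 X67.51 Y80.49
G01 X72.79 Y78.31
G01 X78.07 Y80.49
G01 X80.25 Y85.77
M5
G0 X0.00 Y0.00

1 u = 1 mm; y_m = 211.85 − y.

[1] `<polyline>` line segment, #008000→engrave S223 F3549: (121.40,8.56) → (140.75,144.29)

[2] `<circle>` circle, #008000→engrave S223 F3549: (80.25,85.77) → (78.07,91.05) → (72.79,93.23) → (67.51,91.05) → (65.33,85.77) → (67.51,80.49) → (72.79,78.31) → (78.07,80.49) → (80.25,85.77) (closed)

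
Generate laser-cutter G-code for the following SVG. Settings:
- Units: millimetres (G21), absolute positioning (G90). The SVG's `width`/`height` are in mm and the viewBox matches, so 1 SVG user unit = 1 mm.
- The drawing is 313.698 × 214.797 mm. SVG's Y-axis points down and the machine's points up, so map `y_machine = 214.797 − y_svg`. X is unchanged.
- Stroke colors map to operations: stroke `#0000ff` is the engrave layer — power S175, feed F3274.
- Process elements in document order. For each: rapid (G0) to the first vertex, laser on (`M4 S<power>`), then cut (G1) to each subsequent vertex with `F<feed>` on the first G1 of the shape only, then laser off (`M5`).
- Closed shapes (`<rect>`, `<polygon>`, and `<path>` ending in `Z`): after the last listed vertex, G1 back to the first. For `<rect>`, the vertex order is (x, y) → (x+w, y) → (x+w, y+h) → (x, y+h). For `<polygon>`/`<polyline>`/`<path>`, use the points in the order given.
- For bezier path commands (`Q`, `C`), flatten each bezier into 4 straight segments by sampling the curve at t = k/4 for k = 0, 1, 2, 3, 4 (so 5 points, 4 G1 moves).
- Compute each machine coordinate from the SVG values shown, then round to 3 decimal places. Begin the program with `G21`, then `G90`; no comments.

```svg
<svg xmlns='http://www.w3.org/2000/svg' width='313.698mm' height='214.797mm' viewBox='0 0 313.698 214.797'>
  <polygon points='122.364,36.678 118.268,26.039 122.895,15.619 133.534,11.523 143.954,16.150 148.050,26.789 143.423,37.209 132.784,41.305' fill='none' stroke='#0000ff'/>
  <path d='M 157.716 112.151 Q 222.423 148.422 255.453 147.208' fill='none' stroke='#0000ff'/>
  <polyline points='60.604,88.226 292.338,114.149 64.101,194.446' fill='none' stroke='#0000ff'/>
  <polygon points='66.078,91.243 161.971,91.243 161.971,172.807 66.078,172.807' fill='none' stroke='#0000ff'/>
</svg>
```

G21
G90
G0 X122.364 Y178.119
M4 S175
G1 X118.268 Y188.758 F3274
G1 X122.895 Y199.178
G1 X133.534 Y203.274
G1 X143.954 Y198.647
G1 X148.050 Y188.008
G1 X143.423 Y177.588
G1 X132.784 Y173.492
G1 X122.364 Y178.119
M5
G0 X157.716 Y102.646
M4 S175
G1 X188.090 Y86.853 F3274
G1 X214.504 Y75.746
G1 X236.958 Y69.325
G1 X255.453 Y67.589
M5
G0 X60.604 Y126.571
M4 S175
G1 X292.338 Y100.648 F3274
G1 X64.101 Y20.351
M5
G0 X66.078 Y123.554
M4 S175
G1 X161.971 Y123.554 F3274
G1 X161.971 Y41.990
G1 X66.078 Y41.990
G1 X66.078 Y123.554
M5

1 u = 1 mm; y_m = 214.797 − y.

[1] `<polygon>` regular polygon, #0000ff→engrave S175 F3274: (122.364,178.119) → (118.268,188.758) → (122.895,199.178) → (133.534,203.274) → (143.954,198.647) → (148.050,188.008) → (143.423,177.588) → (132.784,173.492) → (122.364,178.119) (closed)

[2] `<path>` quadratic bezier, #0000ff→engrave S175 F3274: (157.716,102.646) → (188.090,86.853) → (214.504,75.746) → (236.958,69.325) → (255.453,67.589)

[3] `<polyline>` open polyline, #0000ff→engrave S175 F3274: (60.604,126.571) → (292.338,100.648) → (64.101,20.351)

[4] `<polygon>` rectangle, #0000ff→engrave S175 F3274: (66.078,123.554) → (161.971,123.554) → (161.971,41.990) → (66.078,41.990) → (66.078,123.554) (closed)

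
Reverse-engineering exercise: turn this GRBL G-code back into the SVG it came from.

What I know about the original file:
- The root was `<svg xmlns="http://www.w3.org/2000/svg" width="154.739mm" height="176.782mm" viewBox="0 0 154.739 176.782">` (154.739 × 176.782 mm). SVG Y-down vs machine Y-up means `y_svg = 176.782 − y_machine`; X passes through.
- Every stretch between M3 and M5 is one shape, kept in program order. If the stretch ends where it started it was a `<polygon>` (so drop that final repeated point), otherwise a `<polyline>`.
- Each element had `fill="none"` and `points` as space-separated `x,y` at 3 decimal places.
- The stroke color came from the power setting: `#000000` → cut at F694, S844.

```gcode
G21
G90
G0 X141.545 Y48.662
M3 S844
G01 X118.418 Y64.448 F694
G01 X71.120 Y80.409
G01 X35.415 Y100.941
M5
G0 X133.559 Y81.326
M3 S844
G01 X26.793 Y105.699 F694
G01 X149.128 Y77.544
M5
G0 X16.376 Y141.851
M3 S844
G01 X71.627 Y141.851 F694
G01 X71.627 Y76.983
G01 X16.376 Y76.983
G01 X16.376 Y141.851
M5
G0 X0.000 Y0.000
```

Each laser-on run becomes one SVG element. Flip Y back into SVG space with y_svg = 176.782 − y_machine. Every run uses S844, so all elements get stroke `#000000` (cut).

Run 1: The run is open, so emit a `<polyline>` with points (Y-flipped): 141.545,128.120 118.418,112.334 71.120,96.373 35.415,75.841.

Run 2: The run is open, so emit a `<polyline>` with points (Y-flipped): 133.559,95.456 26.793,71.083 149.128,99.238.

Run 3: The run returns to its start, so emit a `<polygon>` with points (Y-flipped): 16.376,34.931 71.627,34.931 71.627,99.799 16.376,99.799.

<svg xmlns="http://www.w3.org/2000/svg" width="154.739mm" height="176.782mm" viewBox="0 0 154.739 176.782">
  <polyline points="141.545,128.120 118.418,112.334 71.120,96.373 35.415,75.841" fill="none" stroke="#000000"/>
  <polyline points="133.559,95.456 26.793,71.083 149.128,99.238" fill="none" stroke="#000000"/>
  <polygon points="16.376,34.931 71.627,34.931 71.627,99.799 16.376,99.799" fill="none" stroke="#000000"/>
</svg>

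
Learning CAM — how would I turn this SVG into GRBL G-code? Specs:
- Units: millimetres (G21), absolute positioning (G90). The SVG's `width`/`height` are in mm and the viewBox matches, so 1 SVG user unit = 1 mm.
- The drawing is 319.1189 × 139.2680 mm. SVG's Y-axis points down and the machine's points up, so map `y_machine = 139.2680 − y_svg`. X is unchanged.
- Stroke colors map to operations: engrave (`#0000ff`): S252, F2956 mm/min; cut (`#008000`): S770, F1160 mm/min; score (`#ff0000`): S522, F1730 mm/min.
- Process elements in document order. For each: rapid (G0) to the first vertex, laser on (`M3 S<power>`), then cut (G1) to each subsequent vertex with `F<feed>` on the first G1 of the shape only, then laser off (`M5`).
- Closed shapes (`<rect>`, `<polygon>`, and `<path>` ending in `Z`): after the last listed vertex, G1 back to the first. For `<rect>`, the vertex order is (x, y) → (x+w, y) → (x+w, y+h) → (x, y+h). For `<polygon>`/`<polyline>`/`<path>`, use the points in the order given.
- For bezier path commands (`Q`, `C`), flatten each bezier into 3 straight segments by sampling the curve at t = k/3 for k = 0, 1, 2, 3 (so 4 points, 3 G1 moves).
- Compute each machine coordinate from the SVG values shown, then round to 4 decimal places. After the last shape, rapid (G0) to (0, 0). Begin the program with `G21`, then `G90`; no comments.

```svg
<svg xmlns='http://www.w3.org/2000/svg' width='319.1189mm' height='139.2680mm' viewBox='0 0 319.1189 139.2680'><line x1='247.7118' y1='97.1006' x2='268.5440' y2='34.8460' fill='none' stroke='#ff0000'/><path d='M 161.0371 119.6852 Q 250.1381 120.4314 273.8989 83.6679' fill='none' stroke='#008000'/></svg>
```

Since the viewBox matches the mm dimensions, user units are millimetres directly. The only transform is the Y-flip y_m = 139.2680 − y_svg.

Shape 1 is a line segment drawn with `<line>`. Its stroke #ff0000 means score at S522, F1730. After flipping Y the toolpath is (247.7118,42.1674) → (268.5440,104.4220).

Shape 2 is a quadratic bezier drawn with `<path>`. Its stroke #008000 means cut at S770, F1160. After flipping Y the toolpath is (161.0371,19.5828) → (213.1777,23.2531) → (250.7983,35.2588) → (273.8989,55.6001).

G21
G90
G0 X247.7118 Y42.1674
M3 S522
G1 X268.5440 Y104.4220 F1730
M5
G0 X161.0371 Y19.5828
M3 S770
G1 X213.1777 Y23.2531 F1160
G1 X250.7983 Y35.2588
G1 X273.8989 Y55.6001
M5
G0 X0.0000 Y0.0000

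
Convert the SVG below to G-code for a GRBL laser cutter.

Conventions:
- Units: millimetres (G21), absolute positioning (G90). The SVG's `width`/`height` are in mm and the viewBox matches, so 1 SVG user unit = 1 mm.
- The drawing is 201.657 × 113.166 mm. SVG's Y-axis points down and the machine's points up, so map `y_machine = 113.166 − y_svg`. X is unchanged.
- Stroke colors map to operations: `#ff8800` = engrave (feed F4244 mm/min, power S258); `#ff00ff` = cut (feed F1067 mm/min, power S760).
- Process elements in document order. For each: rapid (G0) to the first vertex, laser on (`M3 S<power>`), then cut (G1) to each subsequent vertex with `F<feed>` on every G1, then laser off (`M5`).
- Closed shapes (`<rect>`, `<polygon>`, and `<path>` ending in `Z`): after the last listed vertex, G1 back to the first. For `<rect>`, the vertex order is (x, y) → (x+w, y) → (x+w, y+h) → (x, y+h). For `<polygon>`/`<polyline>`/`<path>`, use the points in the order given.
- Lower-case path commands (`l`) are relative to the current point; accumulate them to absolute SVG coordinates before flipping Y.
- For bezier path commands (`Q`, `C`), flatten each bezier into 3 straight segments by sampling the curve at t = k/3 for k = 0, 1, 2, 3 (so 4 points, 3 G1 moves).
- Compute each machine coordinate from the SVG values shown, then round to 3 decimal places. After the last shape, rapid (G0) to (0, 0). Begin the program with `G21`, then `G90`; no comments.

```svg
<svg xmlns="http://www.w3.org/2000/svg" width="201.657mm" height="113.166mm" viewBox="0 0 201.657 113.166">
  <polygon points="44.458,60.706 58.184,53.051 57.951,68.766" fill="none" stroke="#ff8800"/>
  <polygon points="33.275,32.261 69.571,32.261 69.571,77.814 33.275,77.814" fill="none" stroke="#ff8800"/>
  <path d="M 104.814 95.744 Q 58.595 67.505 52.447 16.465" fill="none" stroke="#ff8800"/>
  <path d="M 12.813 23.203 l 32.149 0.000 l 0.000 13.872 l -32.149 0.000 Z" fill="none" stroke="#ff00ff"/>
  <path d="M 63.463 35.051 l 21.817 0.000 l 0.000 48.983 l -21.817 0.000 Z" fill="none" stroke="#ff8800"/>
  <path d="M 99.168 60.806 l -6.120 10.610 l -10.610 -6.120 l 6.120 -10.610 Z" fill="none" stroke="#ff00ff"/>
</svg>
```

G21
G90
G0 X44.458 Y52.460
M3 S258
G1 X58.184 Y60.115 F4244
G1 X57.951 Y44.400 F4244
G1 X44.458 Y52.460 F4244
M5
G0 X33.275 Y80.905
M3 S258
G1 X69.571 Y80.905 F4244
G1 X69.571 Y35.352 F4244
G1 X33.275 Y35.352 F4244
G1 X33.275 Y80.905 F4244
M5
G0 X104.814 Y17.422
M3 S258
G1 X78.454 Y38.781 F4244
G1 X60.998 Y65.208 F4244
G1 X52.447 Y96.701 F4244
M5
G0 X12.813 Y89.963
M3 S760
G1 X44.962 Y89.963 F1067
G1 X44.962 Y76.091 F1067
G1 X12.813 Y76.091 F1067
G1 X12.813 Y89.963 F1067
M5
G0 X63.463 Y78.115
M3 S258
G1 X85.280 Y78.115 F4244
G1 X85.280 Y29.132 F4244
G1 X63.463 Y29.132 F4244
G1 X63.463 Y78.115 F4244
M5
G0 X99.168 Y52.360
M3 S760
G1 X93.048 Y41.750 F1067
G1 X82.438 Y47.870 F1067
G1 X88.558 Y58.480 F1067
G1 X99.168 Y52.360 F1067
M5
G0 X0.000 Y0.000

1 u = 1 mm; y_m = 113.166 − y.

[1] `<polygon>` regular polygon, #ff8800→engrave S258 F4244: (44.458,52.460) → (58.184,60.115) → (57.951,44.400) → (44.458,52.460) (closed)

[2] `<polygon>` rectangle, #ff8800→engrave S258 F4244: (33.275,80.905) → (69.571,80.905) → (69.571,35.352) → (33.275,35.352) → (33.275,80.905) (closed)

[3] `<path>` quadratic bezier, #ff8800→engrave S258 F4244: (104.814,17.422) → (78.454,38.781) → (60.998,65.208) → (52.447,96.701)

[4] `<path>` rectangle, #ff00ff→cut S760 F1067: (12.813,89.963) → (44.962,89.963) → (44.962,76.091) → (12.813,76.091) → (12.813,89.963) (closed)

[5] `<path>` rectangle, #ff8800→engrave S258 F4244: (63.463,78.115) → (85.280,78.115) → (85.280,29.132) → (63.463,29.132) → (63.463,78.115) (closed)

[6] `<path>` regular polygon, #ff00ff→cut S760 F1067: (99.168,52.360) → (93.048,41.750) → (82.438,47.870) → (88.558,58.480) → (99.168,52.360) (closed)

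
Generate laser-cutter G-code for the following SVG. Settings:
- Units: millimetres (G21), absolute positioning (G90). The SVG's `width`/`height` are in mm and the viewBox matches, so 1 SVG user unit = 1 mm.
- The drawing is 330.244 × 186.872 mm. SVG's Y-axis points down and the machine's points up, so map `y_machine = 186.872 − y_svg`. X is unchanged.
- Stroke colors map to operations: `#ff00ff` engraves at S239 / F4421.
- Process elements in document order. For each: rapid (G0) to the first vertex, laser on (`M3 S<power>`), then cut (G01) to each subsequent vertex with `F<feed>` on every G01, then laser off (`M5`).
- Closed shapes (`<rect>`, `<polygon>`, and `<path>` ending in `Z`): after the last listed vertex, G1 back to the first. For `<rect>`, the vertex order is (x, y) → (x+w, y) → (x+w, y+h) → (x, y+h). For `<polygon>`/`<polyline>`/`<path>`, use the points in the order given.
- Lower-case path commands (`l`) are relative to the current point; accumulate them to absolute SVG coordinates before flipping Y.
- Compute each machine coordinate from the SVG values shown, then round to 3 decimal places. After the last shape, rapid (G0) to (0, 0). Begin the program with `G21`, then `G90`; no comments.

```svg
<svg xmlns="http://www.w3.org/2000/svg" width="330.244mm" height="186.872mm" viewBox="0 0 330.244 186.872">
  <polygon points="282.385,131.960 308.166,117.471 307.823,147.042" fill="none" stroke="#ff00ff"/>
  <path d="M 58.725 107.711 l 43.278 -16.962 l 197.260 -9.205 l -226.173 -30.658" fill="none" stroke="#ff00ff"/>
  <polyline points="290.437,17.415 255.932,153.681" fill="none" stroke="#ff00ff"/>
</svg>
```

1 u = 1 mm; y_m = 186.872 − y.

[1] `<polygon>` regular polygon, #ff00ff→engrave S239 F4421: (282.385,54.912) → (308.166,69.401) → (307.823,39.830) → (282.385,54.912) (closed)

[2] `<path>` open polyline, #ff00ff→engrave S239 F4421: (58.725,79.161) → (102.003,96.123) → (299.263,105.328) → (73.090,135.986)

[3] `<polyline>` line segment, #ff00ff→engrave S239 F4421: (290.437,169.457) → (255.932,33.191)

G21
G90
G0 X282.385 Y54.912
M3 S239
G01 X308.166 Y69.401 F4421
G01 X307.823 Y39.830 F4421
G01 X282.385 Y54.912 F4421
M5
G0 X58.725 Y79.161
M3 S239
G01 X102.003 Y96.123 F4421
G01 X299.263 Y105.328 F4421
G01 X73.090 Y135.986 F4421
M5
G0 X290.437 Y169.457
M3 S239
G01 X255.932 Y33.191 F4421
M5
G0 X0.000 Y0.000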